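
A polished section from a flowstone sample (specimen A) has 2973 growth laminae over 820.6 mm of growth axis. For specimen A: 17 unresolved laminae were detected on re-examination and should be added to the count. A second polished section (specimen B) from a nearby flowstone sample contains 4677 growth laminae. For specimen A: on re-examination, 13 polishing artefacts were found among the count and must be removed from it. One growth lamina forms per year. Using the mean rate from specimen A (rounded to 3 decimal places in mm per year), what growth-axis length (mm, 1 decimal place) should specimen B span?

1290.9 mm

Specimen A: adjusted count: 2973 − 13 + 17 = 2977 growth laminae.
A: Mean rate = 820.6 mm / 2977 years ≈ 0.276 mm per year.
B's length ≈ 0.276 × 4677 = 1290.9 mm.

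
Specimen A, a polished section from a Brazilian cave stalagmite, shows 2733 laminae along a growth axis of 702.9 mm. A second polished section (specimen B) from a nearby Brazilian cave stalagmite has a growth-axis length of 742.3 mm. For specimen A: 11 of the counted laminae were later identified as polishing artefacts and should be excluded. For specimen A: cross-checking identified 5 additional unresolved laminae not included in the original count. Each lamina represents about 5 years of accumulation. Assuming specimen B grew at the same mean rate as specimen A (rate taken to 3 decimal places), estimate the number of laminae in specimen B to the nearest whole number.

2855 laminae

Specimen A: correcting the raw count gives 2733 − 11 + 5 = 2727 true laminae.
Specimen A: multiplying by 5 years per lamina: 2727 × 5 = 13635 years.
A: 702.9 mm over 13635 years gives 702.9 / 13635 ≈ 0.052 mm per year.
For B, 742.3 / 0.052 = 14275.00 years; at 5 years per lamina that is 14275.00 / 5 ≈ 2855 laminae.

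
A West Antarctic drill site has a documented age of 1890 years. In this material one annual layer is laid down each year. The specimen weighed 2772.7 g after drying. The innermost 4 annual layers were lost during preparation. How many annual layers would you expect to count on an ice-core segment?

1886 annual layers

Expected annual layers over 1890 years: 1890.
Subtracting the 4 annual layers not captured gives 1890 − 4 = 1886 annual layers in the record.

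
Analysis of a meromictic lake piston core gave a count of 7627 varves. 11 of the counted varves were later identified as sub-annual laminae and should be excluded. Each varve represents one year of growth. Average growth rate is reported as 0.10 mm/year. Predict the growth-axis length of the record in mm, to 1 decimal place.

True varve count = 7627 − 11 = 7616.
7616 years at 0.10 mm/year gives 0.10 × 7616 = 761.6 mm.

761.6 mm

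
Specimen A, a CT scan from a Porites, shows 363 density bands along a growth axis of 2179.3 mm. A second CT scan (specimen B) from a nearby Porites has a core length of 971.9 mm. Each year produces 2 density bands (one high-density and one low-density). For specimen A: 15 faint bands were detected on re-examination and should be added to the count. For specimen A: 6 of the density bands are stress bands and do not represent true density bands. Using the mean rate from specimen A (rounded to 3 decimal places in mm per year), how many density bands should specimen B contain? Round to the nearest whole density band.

Specimen A: correcting the raw count gives 363 − 6 + 15 = 372 true density bands.
Specimen A: 372 density bands at 2 per year is 372 / 2 = 186 years.
A: Extension rate ≈ 2179.3 / 186 = 11.717 mm per year.
Specimen B: 971.9 mm / 11.717 mm per year = 82.95 years; at 2 density bands per year that is 82.95 × 2 ≈ 166 density bands.

166 density bands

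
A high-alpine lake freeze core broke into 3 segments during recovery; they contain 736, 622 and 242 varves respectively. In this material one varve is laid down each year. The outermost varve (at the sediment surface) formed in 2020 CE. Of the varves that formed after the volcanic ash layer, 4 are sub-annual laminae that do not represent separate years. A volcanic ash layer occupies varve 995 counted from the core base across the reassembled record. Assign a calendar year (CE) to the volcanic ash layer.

1419 CE

Total varves = 736 + 622 + 242 = 1600.
Between varve 995 and the sediment surface there are 1600 − 995 = 605 varves.
605 − 4 false = 601 true varves after the volcanic ash layer.
The varve at the sediment surface is 2020 CE, so the volcanic ash layer dates to 2020 − 601 = 1419 CE.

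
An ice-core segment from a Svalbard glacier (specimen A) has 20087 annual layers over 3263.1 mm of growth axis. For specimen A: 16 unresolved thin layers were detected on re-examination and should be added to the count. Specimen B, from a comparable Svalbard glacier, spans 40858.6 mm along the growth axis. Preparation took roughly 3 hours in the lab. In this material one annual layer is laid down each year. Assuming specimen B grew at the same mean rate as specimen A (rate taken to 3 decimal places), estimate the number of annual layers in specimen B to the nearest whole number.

Specimen A: correcting the raw count gives 20087 + 16 = 20103 true annual layers.
A: Mean rate = 3263.1 mm / 20103 years ≈ 0.162 mm/yr.
For B, 40858.6 / 0.162 = 252213.58 years ≈ 252214 annual layers.

252214 annual layers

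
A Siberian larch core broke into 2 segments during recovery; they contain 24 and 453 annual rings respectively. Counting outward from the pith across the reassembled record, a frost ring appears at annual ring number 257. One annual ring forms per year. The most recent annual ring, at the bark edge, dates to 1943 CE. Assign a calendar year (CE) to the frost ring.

Total annual rings = 24 + 453 = 477.
Between annual ring 257 and the bark edge there are 477 − 257 = 220 annual rings.
The annual ring at the bark edge is 1943 CE, so the frost ring dates to 1943 − 220 = 1723 CE.

1723 CE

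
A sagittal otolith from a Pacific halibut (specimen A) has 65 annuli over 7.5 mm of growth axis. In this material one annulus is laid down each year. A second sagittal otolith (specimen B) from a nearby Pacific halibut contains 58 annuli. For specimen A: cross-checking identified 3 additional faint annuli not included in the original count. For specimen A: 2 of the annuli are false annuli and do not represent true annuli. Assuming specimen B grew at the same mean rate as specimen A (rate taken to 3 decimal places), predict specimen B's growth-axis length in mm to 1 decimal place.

Specimen A: after corrections the count is 65 − 2 + 3 = 66 annuli.
A: 7.5 mm over 66 years gives 7.5 / 66 ≈ 0.114 mm/yr.
Length of B = 0.114 × 58 = 6.6 mm.

6.6 mm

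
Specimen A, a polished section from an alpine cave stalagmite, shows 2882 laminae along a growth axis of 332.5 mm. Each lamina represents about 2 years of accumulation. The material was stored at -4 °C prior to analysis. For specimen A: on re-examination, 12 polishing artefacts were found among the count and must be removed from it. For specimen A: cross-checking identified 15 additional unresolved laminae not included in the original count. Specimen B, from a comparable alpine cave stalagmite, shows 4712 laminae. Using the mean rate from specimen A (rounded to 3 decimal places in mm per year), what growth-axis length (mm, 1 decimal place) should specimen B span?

546.6 mm

Specimen A: after corrections the count is 2882 − 12 + 15 = 2885 laminae.
Specimen A: multiplying by 2 years per lamina: 2885 × 2 = 5770 years.
A: 332.5 mm over 5770 years gives 332.5 / 5770 ≈ 0.058 mm/year.
Specimen B: 4712 laminae at 2 years each span 4712 × 2 = 9424 years. For B, 0.058 mm/year × 9424 years = 546.6 mm.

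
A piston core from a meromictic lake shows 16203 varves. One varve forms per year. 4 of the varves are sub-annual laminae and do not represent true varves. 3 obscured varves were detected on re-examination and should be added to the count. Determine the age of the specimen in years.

After corrections the count is 16203 − 4 + 3 = 16202 varves.
With a one-to-one varve periodicity this is 16202 years.

16202 years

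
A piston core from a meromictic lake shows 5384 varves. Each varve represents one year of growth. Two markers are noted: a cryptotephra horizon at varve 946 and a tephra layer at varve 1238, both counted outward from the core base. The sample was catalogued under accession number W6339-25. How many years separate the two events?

The two markers are separated by 1238 − 946 = 292 varves.
One varve per year makes the interval 292 years.

292 years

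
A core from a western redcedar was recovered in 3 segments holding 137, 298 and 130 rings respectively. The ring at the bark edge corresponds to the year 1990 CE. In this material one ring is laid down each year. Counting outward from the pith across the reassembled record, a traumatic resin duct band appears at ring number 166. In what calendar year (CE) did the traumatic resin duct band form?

1591 CE

Total rings = 137 + 298 + 130 = 565.
Between ring 166 and the bark edge there are 565 − 166 = 399 rings.
The ring at the bark edge is 1990 CE, so the traumatic resin duct band dates to 1990 − 399 = 1591 CE.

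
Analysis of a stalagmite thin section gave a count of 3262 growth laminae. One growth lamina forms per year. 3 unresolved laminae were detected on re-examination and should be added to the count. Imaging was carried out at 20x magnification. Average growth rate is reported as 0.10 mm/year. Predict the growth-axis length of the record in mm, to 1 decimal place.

Correcting the raw count gives 3262 + 3 = 3265 true growth laminae.
3265 years at 0.10 mm/year gives 0.10 × 3265 = 326.5 mm.

326.5 mm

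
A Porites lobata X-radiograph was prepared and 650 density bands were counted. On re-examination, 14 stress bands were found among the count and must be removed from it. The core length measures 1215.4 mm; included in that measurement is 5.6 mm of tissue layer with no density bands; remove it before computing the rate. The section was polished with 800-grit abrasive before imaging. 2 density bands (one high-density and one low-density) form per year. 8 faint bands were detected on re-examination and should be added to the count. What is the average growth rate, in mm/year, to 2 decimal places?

Adjusted count: 650 − 14 + 8 = 644 density bands.
With 2 density bands per year, 644 / 2 = 322 years.
Removing the 5.6 mm offcut leaves 1215.4 − 5.6 = 1209.8 mm.
1209.8 mm over 322 years gives 1209.8 / 322 ≈ 3.76 mm/year.

3.76 mm/year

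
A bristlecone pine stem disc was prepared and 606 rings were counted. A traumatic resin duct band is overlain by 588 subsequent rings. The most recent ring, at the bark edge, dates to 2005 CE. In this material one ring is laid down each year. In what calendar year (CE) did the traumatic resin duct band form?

588 rings formed after the traumatic resin duct band.
2005 − 588 = 1417 CE.

1417 CE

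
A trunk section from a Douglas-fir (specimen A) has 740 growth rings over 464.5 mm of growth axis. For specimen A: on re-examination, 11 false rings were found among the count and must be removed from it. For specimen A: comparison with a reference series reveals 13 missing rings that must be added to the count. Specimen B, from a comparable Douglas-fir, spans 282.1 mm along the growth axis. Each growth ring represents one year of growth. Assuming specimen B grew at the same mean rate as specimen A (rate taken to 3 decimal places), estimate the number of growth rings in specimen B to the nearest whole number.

Specimen A: after corrections the count is 740 − 11 + 13 = 742 growth rings.
A: 464.5 mm over 742 years gives 464.5 / 742 ≈ 0.626 mm per year.
B spans 282.1 / 0.626 = 450.64 years ≈ 451 growth rings.

451 growth rings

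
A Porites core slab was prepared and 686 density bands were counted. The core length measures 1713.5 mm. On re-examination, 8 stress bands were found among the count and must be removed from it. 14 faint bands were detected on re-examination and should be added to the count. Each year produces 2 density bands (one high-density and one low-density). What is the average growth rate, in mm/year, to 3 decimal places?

4.952 mm/year

After corrections the count is 686 − 8 + 14 = 692 density bands.
692 density bands at 2 per year is 692 / 2 = 346 years.
1713.5 mm over 346 years gives 1713.5 / 346 ≈ 4.952 mm/year.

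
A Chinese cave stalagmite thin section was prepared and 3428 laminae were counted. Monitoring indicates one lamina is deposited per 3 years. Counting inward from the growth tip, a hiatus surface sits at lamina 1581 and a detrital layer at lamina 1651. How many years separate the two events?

210 years

Separation: 1651 − 1581 = 70 laminae.
At 3 years per lamina, 70 × 3 = 210 years.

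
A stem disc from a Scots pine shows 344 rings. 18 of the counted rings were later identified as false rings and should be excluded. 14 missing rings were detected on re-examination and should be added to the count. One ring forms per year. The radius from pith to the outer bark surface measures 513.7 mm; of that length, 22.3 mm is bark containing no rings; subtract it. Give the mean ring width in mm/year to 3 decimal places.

1.445 mm/year

After corrections the count is 344 − 18 + 14 = 340 rings.
Removing the 22.3 mm offcut leaves 513.7 − 22.3 = 491.4 mm.
491.4 mm over 340 years gives 491.4 / 340 ≈ 1.445 mm/year.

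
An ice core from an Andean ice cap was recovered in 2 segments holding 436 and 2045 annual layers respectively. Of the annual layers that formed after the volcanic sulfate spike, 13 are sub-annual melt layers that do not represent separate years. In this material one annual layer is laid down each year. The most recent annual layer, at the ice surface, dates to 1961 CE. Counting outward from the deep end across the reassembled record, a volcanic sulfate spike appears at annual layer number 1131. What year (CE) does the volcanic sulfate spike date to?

Total annual layers = 436 + 2045 = 2481.
Between annual layer 1131 and the ice surface there are 2481 − 1131 = 1350 annual layers.
Removing the 13 false annual layers leaves 1350 − 13 = 1337 true annual layers beyond the volcanic sulfate spike.
The annual layer at the ice surface is 1961 CE, so the volcanic sulfate spike dates to 1961 − 1337 = 624 CE.

624 CE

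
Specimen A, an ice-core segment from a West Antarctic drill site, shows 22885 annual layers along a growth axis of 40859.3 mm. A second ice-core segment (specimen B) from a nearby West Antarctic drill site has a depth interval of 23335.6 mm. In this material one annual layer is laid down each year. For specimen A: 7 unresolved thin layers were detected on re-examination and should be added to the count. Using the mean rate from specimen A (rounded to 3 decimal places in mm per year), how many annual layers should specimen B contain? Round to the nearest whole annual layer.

13073 annual layers

Specimen A: correcting the raw count gives 22885 + 7 = 22892 true annual layers.
A: Mean rate = 40859.3 mm / 22892 years ≈ 1.785 mm per year.
B spans 23335.6 / 1.785 = 13073.17 years ≈ 13073 annual layers.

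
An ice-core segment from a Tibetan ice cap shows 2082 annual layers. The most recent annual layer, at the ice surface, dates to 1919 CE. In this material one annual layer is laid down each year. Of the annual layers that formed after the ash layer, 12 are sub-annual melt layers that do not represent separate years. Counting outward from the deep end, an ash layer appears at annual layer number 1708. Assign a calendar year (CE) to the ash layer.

2082 − 1708 = 374 annual layers lie beyond the ash layer toward the ice surface.
Excluding 12 false annual layers: 374 − 12 = 362.
Counting back 362 years from 1919 CE places the ash layer in 1919 − 362 = 1557 CE.

1557 CE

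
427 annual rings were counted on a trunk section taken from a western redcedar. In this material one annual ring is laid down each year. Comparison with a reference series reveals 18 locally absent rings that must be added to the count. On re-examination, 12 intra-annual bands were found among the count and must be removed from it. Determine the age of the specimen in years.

After corrections the count is 427 − 12 + 18 = 433 annual rings.
One annual ring per year makes the duration 433 years.

433 years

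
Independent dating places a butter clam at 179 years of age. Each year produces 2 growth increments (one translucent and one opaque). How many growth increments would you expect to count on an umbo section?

Expected growth increments: 179 × 2 = 358.
So 358 growth increments should be present.

358 growth increments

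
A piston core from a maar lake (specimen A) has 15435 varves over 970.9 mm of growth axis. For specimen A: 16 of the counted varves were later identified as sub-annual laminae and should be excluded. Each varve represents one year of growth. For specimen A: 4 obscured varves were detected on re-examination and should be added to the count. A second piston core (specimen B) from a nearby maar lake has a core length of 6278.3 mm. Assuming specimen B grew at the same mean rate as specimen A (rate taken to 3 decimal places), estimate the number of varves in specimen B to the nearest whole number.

99656 varves

Specimen A: adjusted count: 15435 − 16 + 4 = 15423 varves.
A: Mean rate = 970.9 mm / 15423 years ≈ 0.063 mm per year.
Specimen B: 6278.3 mm / 0.063 mm per year = 99655.56 years ≈ 99656 varves.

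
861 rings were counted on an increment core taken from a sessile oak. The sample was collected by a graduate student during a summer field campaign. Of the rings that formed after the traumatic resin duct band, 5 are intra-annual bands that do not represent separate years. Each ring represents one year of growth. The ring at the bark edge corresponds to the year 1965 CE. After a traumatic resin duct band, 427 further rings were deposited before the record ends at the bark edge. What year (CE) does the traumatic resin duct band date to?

427 rings post-date the traumatic resin duct band.
Removing the 5 false rings leaves 427 − 5 = 422 true rings beyond the traumatic resin duct band.
1965 − 422 = 1543 CE.

1543 CE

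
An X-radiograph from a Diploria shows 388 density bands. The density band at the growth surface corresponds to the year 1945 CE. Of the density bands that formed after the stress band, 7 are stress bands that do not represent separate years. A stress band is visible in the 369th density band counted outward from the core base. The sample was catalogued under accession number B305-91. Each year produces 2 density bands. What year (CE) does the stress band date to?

388 − 369 = 19 density bands lie beyond the stress band toward the growth surface.
19 − 7 false = 12 true density bands after the stress band.
12 density bands at 2 per year is 12 / 2 = 6 years.
Counting back 6 years from 1945 CE places the stress band in 1945 − 6 = 1939 CE.

1939 CE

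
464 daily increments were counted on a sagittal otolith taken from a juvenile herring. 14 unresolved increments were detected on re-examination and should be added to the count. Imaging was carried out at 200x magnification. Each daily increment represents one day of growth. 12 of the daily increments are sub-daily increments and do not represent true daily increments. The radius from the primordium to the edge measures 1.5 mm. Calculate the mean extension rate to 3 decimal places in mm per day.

0.003 mm per day

Correcting the raw count gives 464 − 12 + 14 = 466 true daily increments.
Extension rate ≈ 1.5 / 466 = 0.003 mm per day.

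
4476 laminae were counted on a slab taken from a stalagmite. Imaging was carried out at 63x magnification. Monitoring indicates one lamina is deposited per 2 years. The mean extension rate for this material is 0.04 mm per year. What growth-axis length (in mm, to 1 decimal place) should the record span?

Multiplying by 2 years per lamina: 4476 × 2 = 8952 years.
Predicted length = 0.04 mm/year × 8952 years = 358.1 mm.

358.1 mm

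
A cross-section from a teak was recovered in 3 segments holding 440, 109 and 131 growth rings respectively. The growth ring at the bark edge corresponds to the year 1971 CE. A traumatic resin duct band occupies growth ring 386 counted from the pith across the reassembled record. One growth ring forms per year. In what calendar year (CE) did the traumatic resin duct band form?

1677 CE

Total growth rings = 440 + 109 + 131 = 680.
Between growth ring 386 and the bark edge there are 680 − 386 = 294 growth rings.
Counting back 294 years from 1971 CE places the traumatic resin duct band in 1971 − 294 = 1677 CE.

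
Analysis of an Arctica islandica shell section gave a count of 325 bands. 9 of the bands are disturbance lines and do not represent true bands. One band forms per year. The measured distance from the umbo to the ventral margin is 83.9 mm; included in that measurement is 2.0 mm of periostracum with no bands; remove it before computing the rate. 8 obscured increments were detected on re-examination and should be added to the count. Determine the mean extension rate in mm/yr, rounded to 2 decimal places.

Correcting the raw count gives 325 − 9 + 8 = 324 true bands.
The growth record spans 83.9 − 2.0 = 81.9 mm.
Extension rate ≈ 81.9 / 324 = 0.25 mm/yr.

0.25 mm/yr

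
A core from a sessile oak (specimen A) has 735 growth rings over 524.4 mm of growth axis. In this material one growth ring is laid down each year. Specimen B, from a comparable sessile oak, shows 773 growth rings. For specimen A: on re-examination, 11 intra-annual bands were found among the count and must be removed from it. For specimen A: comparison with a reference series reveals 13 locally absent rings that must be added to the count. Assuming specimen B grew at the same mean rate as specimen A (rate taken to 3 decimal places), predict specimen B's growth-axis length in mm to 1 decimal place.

550.4 mm

Specimen A: true growth ring count = 735 − 11 + 13 = 737.
A: Mean rate = 524.4 mm / 737 years ≈ 0.712 mm/year.
For B, 0.712 mm/year × 773 years = 550.4 mm.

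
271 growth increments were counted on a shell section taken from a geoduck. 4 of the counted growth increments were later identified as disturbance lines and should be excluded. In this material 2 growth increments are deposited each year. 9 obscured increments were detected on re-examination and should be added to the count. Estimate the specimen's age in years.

Adjusted count: 271 − 4 + 9 = 276 growth increments.
Dividing by 2 growth increments per year: 276 / 2 = 138 years.

138 years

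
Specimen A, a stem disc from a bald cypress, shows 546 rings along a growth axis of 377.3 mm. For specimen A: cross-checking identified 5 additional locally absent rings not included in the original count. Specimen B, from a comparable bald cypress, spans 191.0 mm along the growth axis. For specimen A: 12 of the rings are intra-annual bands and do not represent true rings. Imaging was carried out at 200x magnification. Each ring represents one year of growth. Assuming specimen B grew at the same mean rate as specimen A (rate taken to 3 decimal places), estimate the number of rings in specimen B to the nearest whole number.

Specimen A: true ring count = 546 − 12 + 5 = 539.
A: Mean rate = 377.3 mm / 539 years ≈ 0.700 mm/yr.
Specimen B: 191.0 mm / 0.700 mm per year = 272.86 years ≈ 273 rings.

273 rings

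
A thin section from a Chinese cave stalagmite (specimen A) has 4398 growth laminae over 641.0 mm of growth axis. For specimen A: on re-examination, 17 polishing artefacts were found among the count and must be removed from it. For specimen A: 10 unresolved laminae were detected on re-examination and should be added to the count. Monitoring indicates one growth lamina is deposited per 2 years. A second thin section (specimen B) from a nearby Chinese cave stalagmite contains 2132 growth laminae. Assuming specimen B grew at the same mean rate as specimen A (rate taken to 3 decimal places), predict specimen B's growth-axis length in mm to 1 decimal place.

Specimen A: after corrections the count is 4398 − 17 + 10 = 4391 growth laminae.
Specimen A: 4391 growth laminae at 2 years each span 4391 × 2 = 8782 years.
A: 641.0 mm over 8782 years gives 641.0 / 8782 ≈ 0.073 mm per year.
Specimen B: 2132 growth laminae at 2 years each span 2132 × 2 = 4264 years. For B, 0.073 mm/year × 4264 years = 311.3 mm.

311.3 mm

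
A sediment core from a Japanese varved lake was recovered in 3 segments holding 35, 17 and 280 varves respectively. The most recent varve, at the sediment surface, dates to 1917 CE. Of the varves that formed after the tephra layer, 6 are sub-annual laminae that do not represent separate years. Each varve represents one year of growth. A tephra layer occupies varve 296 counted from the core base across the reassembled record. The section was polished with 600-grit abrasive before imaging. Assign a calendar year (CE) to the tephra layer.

1887 CE

Total varves = 35 + 17 + 280 = 332.
The tephra layer sits at varve 296 from the core base, so 332 − 296 = 36 varves formed after it.
Removing the 6 false varves leaves 36 − 6 = 30 true varves beyond the tephra layer.
Counting back 30 years from 1917 CE places the tephra layer in 1917 − 30 = 1887 CE.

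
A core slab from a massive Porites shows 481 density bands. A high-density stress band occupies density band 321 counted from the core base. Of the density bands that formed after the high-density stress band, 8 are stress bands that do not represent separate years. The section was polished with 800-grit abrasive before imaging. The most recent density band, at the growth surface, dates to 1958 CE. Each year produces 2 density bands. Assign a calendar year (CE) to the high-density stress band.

481 − 321 = 160 density bands lie beyond the high-density stress band toward the growth surface.
Removing the 8 false density bands leaves 160 − 8 = 152 true density bands beyond the high-density stress band.
Dividing by 2 density bands per year: 152 / 2 = 76 years.
The density band at the growth surface is 1958 CE, so the high-density stress band dates to 1958 − 76 = 1882 CE.

1882 CE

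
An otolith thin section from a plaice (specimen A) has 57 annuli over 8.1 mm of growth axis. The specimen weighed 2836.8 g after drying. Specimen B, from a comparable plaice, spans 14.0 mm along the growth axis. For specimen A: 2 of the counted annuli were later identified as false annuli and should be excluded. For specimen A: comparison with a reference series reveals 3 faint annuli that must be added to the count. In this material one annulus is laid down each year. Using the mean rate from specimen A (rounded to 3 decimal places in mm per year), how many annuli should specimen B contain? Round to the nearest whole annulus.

Specimen A: adjusted count: 57 − 2 + 3 = 58 annuli.
A: Extension rate ≈ 8.1 / 58 = 0.140 mm/year.
For B, 14.0 / 0.140 = 100.00 years ≈ 100 annuli.

100 annuli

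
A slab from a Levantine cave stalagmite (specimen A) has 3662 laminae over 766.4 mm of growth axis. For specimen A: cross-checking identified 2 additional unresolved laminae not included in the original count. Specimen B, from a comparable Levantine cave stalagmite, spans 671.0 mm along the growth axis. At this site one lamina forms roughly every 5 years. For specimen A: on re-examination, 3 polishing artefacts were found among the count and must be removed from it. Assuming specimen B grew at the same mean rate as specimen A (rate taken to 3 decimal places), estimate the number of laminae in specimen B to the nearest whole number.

Specimen A: true lamina count = 3662 − 3 + 2 = 3661.
Specimen A: multiplying by 5 years per lamina: 3661 × 5 = 18305 years.
A: 766.4 mm over 18305 years gives 766.4 / 18305 ≈ 0.042 mm/year.
B spans 671.0 / 0.042 = 15976.19 years; at 5 years per lamina that is 15976.19 / 5 ≈ 3195 laminae.

3195 laminae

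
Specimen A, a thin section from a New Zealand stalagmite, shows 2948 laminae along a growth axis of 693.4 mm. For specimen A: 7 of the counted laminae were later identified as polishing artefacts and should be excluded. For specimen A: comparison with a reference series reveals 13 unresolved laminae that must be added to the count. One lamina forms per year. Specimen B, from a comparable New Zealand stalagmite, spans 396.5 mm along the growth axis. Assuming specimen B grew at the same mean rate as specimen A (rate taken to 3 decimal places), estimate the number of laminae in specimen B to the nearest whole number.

Specimen A: adjusted count: 2948 − 7 + 13 = 2954 laminae.
A: 693.4 mm over 2954 years gives 693.4 / 2954 ≈ 0.235 mm/year.
B spans 396.5 / 0.235 = 1687.23 years ≈ 1687 laminae.

1687 laminae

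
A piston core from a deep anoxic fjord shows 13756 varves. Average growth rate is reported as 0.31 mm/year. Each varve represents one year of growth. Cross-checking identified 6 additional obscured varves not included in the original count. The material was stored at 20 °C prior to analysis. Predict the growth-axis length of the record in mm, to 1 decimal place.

Adjusted count: 13756 + 6 = 13762 varves.
Predicted length = 0.31 mm/year × 13762 years = 4266.2 mm.

4266.2 mm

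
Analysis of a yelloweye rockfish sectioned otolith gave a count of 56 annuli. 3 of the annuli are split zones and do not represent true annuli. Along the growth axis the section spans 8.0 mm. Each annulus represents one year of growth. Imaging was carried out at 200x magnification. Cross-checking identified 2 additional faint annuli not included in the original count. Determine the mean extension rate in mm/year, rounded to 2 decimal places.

True annulus count = 56 − 3 + 2 = 55.
8.0 mm over 55 years gives 8.0 / 55 ≈ 0.15 mm/year.

0.15 mm/year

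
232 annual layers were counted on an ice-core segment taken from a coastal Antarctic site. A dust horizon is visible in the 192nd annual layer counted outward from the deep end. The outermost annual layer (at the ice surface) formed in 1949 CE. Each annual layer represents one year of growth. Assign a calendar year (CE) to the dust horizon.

Between annual layer 192 and the ice surface there are 232 − 192 = 40 annual layers.
The annual layer at the ice surface is 1949 CE, so the dust horizon dates to 1949 − 40 = 1909 CE.

1909 CE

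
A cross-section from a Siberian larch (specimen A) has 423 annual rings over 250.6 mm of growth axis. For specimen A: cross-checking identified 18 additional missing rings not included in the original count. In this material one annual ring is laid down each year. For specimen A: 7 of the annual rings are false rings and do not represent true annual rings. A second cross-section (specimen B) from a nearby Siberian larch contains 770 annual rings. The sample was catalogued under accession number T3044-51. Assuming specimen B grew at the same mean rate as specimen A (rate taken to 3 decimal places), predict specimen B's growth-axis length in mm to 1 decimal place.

Specimen A: after corrections the count is 423 − 7 + 18 = 434 annual rings.
A: 250.6 mm over 434 years gives 250.6 / 434 ≈ 0.577 mm/year.
Length of B = 0.577 × 770 = 444.3 mm.

444.3 mm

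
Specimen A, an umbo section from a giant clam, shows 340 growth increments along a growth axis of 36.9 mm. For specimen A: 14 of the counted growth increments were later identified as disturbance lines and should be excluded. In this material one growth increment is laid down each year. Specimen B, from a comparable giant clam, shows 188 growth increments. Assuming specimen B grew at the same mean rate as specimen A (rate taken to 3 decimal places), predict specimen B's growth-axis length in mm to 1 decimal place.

21.2 mm

Specimen A: correcting the raw count gives 340 − 14 = 326 true growth increments.
A: Extension rate ≈ 36.9 / 326 = 0.113 mm/year.
For B, 0.113 mm/year × 188 years = 21.2 mm.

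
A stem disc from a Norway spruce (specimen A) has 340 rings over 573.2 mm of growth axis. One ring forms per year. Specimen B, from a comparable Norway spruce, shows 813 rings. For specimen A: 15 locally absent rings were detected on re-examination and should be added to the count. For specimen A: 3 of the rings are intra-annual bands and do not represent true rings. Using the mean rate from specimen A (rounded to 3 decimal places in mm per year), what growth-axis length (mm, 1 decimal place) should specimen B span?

Specimen A: adjusted count: 340 − 3 + 15 = 352 rings.
A: Extension rate ≈ 573.2 / 352 = 1.628 mm per year.
Length of B = 1.628 × 813 = 1323.6 mm.

1323.6 mm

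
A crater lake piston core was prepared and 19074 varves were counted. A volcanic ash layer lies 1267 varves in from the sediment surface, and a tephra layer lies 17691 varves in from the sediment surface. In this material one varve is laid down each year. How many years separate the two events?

16424 years

17691 − 1267 = 16424 varves lie between the two events.
That is 16424 years at one varve per year.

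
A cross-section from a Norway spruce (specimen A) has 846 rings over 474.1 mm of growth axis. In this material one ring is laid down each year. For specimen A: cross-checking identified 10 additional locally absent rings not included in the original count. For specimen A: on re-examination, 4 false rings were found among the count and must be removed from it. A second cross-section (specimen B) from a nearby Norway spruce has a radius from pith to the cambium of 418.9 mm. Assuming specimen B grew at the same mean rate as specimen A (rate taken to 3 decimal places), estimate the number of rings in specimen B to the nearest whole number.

753 rings

Specimen A: correcting the raw count gives 846 − 4 + 10 = 852 true rings.
A: Extension rate ≈ 474.1 / 852 = 0.556 mm/year.
B spans 418.9 / 0.556 = 753.42 years ≈ 753 rings.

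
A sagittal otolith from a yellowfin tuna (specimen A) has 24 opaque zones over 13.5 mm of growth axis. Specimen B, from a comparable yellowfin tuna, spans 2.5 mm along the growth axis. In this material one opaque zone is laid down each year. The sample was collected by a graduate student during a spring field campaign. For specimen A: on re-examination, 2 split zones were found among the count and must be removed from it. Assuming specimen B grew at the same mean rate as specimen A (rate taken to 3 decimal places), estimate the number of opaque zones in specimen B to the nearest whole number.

Specimen A: true opaque zone count = 24 − 2 = 22.
A: Mean rate = 13.5 mm / 22 years ≈ 0.614 mm per year.
B spans 2.5 / 0.614 = 4.07 years ≈ 4 opaque zones.

4 opaque zones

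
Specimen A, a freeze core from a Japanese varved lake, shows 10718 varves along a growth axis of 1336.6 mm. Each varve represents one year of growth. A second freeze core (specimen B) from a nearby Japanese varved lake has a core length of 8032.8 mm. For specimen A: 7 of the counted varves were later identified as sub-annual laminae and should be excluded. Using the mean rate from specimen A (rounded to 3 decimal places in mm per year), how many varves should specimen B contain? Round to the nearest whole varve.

Specimen A: after corrections the count is 10718 − 7 = 10711 varves.
A: Extension rate ≈ 1336.6 / 10711 = 0.125 mm/year.
Specimen B: 8032.8 mm / 0.125 mm per year = 64262.40 years ≈ 64262 varves.

64262 varves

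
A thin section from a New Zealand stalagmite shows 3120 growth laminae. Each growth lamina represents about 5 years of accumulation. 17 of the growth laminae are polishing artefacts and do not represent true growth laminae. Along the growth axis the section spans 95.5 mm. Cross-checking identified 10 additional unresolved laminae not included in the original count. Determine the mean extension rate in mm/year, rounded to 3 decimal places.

0.006 mm/year

Correcting the raw count gives 3120 − 17 + 10 = 3113 true growth laminae.
At 5 years per growth lamina, 3113 × 5 = 15565 years.
95.5 mm over 15565 years gives 95.5 / 15565 ≈ 0.006 mm/year.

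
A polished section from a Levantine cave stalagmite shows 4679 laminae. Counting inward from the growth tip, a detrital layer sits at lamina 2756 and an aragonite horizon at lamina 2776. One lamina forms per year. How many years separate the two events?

20 yr

Separation: 2776 − 2756 = 20 laminae.
At one lamina per year, 20 years elapsed between them.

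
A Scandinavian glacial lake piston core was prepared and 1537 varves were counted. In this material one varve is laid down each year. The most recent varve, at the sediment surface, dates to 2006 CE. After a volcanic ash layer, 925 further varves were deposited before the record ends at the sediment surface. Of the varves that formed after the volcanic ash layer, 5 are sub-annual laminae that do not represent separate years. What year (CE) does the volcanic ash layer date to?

1086 CE

925 varves post-date the volcanic ash layer.
Removing the 5 false varves leaves 925 − 5 = 920 true varves beyond the volcanic ash layer.
2006 − 920 = 1086 CE.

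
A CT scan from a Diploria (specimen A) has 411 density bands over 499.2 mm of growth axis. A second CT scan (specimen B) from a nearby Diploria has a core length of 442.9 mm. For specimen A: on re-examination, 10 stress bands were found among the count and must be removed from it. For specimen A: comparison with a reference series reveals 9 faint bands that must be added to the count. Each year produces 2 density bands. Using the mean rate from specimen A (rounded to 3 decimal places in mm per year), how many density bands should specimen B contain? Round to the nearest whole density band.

Specimen A: correcting the raw count gives 411 − 10 + 9 = 410 true density bands.
Specimen A: dividing by 2 density bands per year: 410 / 2 = 205 years.
A: 499.2 mm over 205 years gives 499.2 / 205 ≈ 2.435 mm/yr.
Specimen B: 442.9 mm / 2.435 mm per year = 181.89 years; at 2 density bands per year that is 181.89 × 2 ≈ 364 density bands.

364 density bands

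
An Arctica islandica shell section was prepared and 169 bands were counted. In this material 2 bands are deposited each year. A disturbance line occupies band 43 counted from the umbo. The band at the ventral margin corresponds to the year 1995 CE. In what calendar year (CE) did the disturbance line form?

1932 CE

The disturbance line sits at band 43 from the umbo, so 169 − 43 = 126 bands formed after it.
With 2 bands per year, 126 / 2 = 63 years.
Counting back 63 years from 1995 CE places the disturbance line in 1995 − 63 = 1932 CE.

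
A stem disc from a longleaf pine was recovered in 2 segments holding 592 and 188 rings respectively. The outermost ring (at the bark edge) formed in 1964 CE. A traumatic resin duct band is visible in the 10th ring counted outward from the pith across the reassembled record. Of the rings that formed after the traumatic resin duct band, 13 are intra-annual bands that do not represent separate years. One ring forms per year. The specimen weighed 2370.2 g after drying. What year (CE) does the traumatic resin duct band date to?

1207 CE

Total rings = 592 + 188 = 780.
Between ring 10 and the bark edge there are 780 − 10 = 770 rings.
Removing the 13 false rings leaves 770 − 13 = 757 true rings beyond the traumatic resin duct band.
Counting back 757 years from 1964 CE places the traumatic resin duct band in 1964 − 757 = 1207 CE.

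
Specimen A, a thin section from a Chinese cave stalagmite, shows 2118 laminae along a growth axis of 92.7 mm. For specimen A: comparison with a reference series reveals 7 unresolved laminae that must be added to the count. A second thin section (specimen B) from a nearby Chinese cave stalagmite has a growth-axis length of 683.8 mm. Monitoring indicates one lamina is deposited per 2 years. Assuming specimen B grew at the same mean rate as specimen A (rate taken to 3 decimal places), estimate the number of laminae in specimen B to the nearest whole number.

15541 laminae

Specimen A: correcting the raw count gives 2118 + 7 = 2125 true laminae.
Specimen A: at 2 years per lamina, 2125 × 2 = 4250 years.
A: Mean rate = 92.7 mm / 4250 years ≈ 0.022 mm per year.
B spans 683.8 / 0.022 = 31081.82 years; at 2 years per lamina that is 31081.82 / 2 ≈ 15541 laminae.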